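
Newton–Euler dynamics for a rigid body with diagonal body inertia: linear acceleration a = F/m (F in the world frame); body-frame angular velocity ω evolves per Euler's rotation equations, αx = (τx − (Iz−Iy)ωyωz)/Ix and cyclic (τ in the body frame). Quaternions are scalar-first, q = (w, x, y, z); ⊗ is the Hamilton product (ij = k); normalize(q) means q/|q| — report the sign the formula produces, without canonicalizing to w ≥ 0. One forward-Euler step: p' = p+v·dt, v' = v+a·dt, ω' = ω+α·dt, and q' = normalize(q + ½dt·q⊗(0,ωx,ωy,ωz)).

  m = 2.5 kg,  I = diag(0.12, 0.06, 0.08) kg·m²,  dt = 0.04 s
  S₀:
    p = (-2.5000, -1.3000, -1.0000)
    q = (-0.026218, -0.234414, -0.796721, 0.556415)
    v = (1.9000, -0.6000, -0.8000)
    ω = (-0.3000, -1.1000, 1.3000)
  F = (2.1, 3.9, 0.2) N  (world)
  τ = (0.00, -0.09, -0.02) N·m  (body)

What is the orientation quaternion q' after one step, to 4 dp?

Hamilton product q⊗(0,ω) = (-1.6700568, -0.4158154, 0.1666535, -0.0152443)
q' = normalize(q + ½dt·q⊗(0,ω)) = (-0.0596, -0.2426, -0.7929, 0.5558)

q' = (-0.0596, -0.2426, -0.7929, 0.5558)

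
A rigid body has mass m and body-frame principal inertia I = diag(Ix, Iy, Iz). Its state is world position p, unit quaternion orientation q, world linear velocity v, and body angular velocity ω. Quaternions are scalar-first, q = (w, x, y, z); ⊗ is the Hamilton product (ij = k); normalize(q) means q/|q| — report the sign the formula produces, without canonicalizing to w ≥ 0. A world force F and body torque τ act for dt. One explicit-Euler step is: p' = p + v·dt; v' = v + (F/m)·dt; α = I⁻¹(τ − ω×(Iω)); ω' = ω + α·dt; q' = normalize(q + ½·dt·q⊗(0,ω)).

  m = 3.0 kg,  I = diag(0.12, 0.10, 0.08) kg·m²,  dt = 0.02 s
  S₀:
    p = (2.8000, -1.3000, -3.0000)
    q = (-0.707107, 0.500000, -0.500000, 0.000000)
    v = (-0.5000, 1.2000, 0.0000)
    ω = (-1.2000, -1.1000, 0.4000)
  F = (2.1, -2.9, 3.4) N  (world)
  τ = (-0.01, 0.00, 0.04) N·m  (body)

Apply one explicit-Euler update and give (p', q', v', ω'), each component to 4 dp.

p' = (2.7900, -1.2760, -3.0000)
q' = (-0.7065, 0.5064, -0.4942, -0.0143)
v' = (-0.4860, 1.1807, 0.0227)
ω' = (-1.2031, -1.0962, 0.4166)

new position p' = (2.7900, -1.2760, -3.0000)
new velocity v' = (-0.4860, 1.1807, 0.0227)
gyro term ω×Iω = (0.0088, -0.0192, -0.0264)
(τ − ω×Iω)/I = (-0.1567, 0.1920, 0.8300)
ω' = ω + α·dt = (-1.2031, -1.0962, 0.4166)
Hamilton product q⊗(0,ω) = (0.0500000, 0.6485284, 0.5778177, -1.4328428)
q' = normalize(q + ½dt·q⊗(0,ω)) = (-0.7065, 0.5064, -0.4942, -0.0143)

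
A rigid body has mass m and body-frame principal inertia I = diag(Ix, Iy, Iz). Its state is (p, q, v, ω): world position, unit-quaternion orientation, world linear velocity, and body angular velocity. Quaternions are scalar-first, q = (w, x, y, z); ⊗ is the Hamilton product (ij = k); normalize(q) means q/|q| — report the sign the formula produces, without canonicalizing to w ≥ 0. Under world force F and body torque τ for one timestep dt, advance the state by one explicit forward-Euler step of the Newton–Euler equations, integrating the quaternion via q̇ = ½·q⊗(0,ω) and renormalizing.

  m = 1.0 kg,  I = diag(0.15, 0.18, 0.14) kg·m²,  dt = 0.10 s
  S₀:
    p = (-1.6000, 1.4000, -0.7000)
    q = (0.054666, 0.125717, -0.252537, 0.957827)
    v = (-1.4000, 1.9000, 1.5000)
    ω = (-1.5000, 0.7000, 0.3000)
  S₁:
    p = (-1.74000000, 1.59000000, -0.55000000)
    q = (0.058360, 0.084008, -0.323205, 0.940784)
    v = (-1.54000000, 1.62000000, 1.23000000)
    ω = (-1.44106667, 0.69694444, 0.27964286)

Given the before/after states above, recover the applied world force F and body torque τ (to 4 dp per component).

ω₁ − ω₀ = (0.05893333, -0.00305556, -0.02035714)
gyro term ω₀×Iω₀ = (-0.0084, -0.0045, -0.0315)
applied torque τ = (0.0800, -0.0100, -0.0600)
Δv = v₁−v₀ = (-0.14000000, -0.28000000, -0.27000000)
applied force F = (-1.4000, -2.8000, -2.7000)

F = (-1.4000, -2.8000, -2.7000)
τ = (0.0800, -0.0100, -0.0600)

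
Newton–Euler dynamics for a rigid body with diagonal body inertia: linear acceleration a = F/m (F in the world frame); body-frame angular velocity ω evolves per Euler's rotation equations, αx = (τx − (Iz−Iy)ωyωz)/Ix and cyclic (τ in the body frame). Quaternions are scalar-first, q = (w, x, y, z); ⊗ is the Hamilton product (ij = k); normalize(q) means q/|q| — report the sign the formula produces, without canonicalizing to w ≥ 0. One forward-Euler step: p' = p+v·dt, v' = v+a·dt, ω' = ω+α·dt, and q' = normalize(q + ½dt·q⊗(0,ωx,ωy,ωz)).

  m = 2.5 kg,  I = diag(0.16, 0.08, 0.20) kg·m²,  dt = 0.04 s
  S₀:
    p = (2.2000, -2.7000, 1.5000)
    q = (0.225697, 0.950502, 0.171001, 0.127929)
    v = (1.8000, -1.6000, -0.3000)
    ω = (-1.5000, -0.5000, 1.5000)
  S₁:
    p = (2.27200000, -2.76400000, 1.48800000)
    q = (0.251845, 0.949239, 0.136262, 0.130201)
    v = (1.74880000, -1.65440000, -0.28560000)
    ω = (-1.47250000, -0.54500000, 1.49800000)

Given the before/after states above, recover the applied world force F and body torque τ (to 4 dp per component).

F = (-3.2000, -3.4000, 0.9000)
τ = (0.0200, 0.0000, -0.0700)

Δv = v₁−v₀ = (-0.05120000, -0.05440000, 0.01440000)
applied force F = (-3.2000, -3.4000, 0.9000)
Δω = ω₁−ω₀ = (0.02750000, -0.04500000, -0.00200000)
applied torque τ = (0.0200, 0.0000, -0.0700)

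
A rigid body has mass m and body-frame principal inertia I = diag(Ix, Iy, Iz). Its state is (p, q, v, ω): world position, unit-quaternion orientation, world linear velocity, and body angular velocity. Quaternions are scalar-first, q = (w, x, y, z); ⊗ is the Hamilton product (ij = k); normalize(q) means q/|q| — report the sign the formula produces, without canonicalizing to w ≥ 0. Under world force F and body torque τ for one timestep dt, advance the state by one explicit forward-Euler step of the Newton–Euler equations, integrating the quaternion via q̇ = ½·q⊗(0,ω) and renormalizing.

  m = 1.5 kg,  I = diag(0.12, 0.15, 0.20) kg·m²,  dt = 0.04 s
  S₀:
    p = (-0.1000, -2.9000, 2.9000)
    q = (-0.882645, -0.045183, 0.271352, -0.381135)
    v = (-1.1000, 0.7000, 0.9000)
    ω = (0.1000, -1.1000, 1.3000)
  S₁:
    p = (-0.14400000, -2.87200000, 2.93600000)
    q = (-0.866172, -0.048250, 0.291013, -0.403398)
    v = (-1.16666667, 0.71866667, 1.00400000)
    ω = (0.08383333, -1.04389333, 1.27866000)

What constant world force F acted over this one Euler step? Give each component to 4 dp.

F = (-2.5000, 0.7000, 3.9000)

velocity change Δv = (-0.06666667, 0.01866667, 0.10400000)
applied force F = (-2.5000, 0.7000, 3.9000)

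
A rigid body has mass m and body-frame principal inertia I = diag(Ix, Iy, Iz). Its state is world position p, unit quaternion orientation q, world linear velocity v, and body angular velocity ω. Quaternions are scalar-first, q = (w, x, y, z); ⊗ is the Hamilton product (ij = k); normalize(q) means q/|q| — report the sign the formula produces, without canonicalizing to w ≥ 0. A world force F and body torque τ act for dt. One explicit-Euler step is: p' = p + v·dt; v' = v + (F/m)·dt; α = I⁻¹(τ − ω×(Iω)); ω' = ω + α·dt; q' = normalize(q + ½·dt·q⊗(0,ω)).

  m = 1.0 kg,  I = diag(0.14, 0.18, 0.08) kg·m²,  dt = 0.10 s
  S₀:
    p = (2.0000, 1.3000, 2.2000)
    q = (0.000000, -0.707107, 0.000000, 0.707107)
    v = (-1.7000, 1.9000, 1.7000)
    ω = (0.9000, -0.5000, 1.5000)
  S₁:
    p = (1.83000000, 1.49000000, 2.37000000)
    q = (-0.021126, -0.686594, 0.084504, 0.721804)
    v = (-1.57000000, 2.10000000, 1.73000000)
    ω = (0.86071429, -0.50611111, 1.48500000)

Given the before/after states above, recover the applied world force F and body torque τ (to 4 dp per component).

Δv = v₁−v₀ = (0.13000000, 0.20000000, 0.03000000)
m·(v₁−v₀)/dt = (1.3000, 2.0000, 0.3000)
Δω = ω₁−ω₀ = (-0.03928571, -0.00611111, -0.01500000)
τ = I·(Δω/dt) + ω₀×(Iω₀) = (0.0200, 0.0700, -0.0300)

F = (1.3000, 2.0000, 0.3000)
τ = (0.0200, 0.0700, -0.0300)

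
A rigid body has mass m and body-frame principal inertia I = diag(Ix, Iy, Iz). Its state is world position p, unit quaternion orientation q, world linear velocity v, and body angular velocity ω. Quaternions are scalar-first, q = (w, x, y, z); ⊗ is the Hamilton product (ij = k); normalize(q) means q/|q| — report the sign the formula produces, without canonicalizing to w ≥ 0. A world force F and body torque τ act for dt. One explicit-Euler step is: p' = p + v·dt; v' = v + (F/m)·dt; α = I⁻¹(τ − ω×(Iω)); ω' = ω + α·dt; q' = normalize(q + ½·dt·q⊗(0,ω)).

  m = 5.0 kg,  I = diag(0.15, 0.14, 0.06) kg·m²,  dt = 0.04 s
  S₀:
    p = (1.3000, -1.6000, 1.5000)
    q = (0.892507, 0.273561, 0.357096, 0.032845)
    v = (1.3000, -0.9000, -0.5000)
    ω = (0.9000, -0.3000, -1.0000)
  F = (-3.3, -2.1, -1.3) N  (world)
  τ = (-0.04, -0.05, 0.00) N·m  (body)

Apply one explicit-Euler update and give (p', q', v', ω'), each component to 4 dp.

p' = (1.3520, -1.6360, 1.4800)
q' = (0.8900, 0.2826, 0.3577, 0.0069)
v' = (1.2736, -0.9168, -0.5104)
ω' = (0.8957, -0.2911, -1.0018)

a = F/m = (-0.6600, -0.4200, -0.2600)
new position p' = (1.3520, -1.6360, 1.4800)
v' = v + a·dt = (1.2736, -0.9168, -0.5104)
gyro term ω×Iω = (-0.0240, -0.0810, 0.0027)
angular accel α = (-0.1067, 0.2214, -0.0450)
new body rate ω' = (0.8957, -0.2911, -1.0018)
Hamilton product q⊗(0,ω) = (-0.1062311, 0.4560138, 0.0353694, -1.2959617)
q + ½dt·q⊗(0,ω), renormalized = (0.8900, 0.2826, 0.3577, 0.0069)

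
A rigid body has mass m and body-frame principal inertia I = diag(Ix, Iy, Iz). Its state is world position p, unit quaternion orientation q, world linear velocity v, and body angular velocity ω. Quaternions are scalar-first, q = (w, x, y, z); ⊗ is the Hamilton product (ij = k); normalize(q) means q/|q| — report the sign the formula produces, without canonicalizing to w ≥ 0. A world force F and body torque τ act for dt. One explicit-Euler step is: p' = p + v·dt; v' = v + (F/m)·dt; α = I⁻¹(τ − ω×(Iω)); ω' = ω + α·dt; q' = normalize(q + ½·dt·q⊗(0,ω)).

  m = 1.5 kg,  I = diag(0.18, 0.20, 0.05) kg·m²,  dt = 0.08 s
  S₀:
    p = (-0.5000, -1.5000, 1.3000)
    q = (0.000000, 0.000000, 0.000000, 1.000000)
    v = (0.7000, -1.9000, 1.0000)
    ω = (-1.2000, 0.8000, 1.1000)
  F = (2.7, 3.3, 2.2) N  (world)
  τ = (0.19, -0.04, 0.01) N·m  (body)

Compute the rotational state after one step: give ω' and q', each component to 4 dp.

ω' = (-1.0569, 0.8526, 1.1467)
q' = (-0.0439, -0.0319, -0.0479, 0.9974)

α = I⁻¹(τ − ω×Iω) = (1.7889, 0.6580, 0.5840)
ω + α·dt = (-1.0569, 0.8526, 1.1467)
q⊗(0,ω) = (-1.1000000, -0.8000000, -1.2000000, 0.0000000)
q' = normalize(q + ½dt·q⊗(0,ω)) = (-0.0439, -0.0319, -0.0479, 0.9974)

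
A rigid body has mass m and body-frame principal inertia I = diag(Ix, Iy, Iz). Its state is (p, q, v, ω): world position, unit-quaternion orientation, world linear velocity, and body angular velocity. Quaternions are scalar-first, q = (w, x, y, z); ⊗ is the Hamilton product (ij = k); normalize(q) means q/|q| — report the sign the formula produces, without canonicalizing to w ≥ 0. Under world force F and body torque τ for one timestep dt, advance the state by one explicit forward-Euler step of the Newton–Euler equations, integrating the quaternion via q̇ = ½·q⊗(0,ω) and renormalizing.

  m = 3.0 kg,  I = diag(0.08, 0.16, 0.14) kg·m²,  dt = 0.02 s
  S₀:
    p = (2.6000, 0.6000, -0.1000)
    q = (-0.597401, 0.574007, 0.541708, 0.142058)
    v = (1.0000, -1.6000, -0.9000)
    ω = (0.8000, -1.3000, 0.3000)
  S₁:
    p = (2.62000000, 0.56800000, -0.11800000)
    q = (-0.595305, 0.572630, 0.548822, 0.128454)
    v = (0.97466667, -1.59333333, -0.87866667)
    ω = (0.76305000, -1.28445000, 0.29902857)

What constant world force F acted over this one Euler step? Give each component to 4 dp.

F = (-3.8000, 1.0000, 3.2000)

v₁ − v₀ = (-0.02533333, 0.00666667, 0.02133333)
m·(v₁−v₀)/dt = (-3.8000, 1.0000, 3.2000)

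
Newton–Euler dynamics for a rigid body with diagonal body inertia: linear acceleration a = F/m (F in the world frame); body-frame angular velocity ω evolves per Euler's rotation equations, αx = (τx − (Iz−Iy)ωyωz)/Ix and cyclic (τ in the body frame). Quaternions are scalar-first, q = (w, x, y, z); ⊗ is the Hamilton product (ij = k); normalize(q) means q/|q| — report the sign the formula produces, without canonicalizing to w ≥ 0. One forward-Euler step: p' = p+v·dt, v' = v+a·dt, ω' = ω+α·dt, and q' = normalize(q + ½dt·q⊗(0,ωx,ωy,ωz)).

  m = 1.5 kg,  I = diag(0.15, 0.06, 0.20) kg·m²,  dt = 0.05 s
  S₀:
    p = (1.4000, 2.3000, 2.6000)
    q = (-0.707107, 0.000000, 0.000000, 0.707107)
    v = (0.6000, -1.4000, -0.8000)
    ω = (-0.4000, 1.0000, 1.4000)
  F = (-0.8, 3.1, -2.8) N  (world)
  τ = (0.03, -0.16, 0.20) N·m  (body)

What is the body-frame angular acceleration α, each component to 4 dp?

precession coupling ω×(Iω) = (0.1960, 0.0280, 0.0360)
(τ − ω×Iω)/I = (-1.1067, -3.1333, 0.8200)

α = (-1.1067, -3.1333, 0.8200)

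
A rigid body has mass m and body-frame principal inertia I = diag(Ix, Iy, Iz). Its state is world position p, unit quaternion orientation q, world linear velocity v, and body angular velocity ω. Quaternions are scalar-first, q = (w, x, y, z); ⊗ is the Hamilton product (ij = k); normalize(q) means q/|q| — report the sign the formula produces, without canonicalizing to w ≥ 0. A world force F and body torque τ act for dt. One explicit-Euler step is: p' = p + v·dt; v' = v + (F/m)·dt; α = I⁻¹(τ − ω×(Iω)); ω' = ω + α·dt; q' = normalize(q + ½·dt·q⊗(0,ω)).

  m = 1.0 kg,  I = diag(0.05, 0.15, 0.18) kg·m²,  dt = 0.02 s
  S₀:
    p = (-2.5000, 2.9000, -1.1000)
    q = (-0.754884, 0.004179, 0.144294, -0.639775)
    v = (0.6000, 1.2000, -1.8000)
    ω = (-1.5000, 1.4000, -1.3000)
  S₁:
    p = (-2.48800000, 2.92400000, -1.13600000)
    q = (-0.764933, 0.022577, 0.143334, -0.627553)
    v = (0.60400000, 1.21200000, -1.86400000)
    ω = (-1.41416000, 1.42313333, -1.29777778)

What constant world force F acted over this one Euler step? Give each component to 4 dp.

Δv = v₁−v₀ = (0.00400000, 0.01200000, -0.06400000)
applied force F = (0.2000, 0.6000, -3.2000)

F = (0.2000, 0.6000, -3.2000)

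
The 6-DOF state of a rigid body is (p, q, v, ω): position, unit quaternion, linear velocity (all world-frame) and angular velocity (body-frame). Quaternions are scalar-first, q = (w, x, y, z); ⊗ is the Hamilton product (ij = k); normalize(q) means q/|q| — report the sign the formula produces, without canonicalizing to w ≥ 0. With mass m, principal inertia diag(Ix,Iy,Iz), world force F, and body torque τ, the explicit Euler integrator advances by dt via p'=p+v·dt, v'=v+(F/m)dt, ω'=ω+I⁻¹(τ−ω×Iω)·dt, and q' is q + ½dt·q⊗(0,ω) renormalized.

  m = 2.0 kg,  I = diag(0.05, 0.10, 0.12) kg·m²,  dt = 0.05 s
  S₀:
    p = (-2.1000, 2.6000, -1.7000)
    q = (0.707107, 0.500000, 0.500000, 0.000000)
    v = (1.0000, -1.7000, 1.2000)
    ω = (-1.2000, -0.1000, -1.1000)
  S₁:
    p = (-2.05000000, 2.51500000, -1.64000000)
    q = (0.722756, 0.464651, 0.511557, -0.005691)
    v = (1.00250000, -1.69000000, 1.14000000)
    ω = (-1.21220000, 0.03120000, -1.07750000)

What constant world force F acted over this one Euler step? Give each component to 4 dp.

F = (0.1000, 0.4000, -2.4000)

velocity change Δv = (0.00250000, 0.01000000, -0.06000000)
applied force F = (0.1000, 0.4000, -2.4000)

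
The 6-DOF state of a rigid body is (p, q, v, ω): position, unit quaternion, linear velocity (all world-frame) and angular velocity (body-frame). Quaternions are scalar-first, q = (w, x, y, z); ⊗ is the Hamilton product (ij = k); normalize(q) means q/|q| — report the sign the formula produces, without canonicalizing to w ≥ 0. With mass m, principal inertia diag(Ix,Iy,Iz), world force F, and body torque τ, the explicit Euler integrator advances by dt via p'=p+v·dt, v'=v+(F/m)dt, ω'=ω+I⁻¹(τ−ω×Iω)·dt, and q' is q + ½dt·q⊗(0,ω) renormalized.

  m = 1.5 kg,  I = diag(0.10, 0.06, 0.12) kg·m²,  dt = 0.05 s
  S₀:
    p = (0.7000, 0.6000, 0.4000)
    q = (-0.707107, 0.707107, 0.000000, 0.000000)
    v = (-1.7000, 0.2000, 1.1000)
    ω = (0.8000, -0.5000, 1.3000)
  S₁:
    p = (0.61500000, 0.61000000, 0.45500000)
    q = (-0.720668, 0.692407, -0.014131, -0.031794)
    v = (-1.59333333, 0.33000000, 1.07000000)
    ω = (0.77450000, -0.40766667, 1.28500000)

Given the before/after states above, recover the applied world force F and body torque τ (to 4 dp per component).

Δv = v₁−v₀ = (0.10666667, 0.13000000, -0.03000000)
m·(v₁−v₀)/dt = (3.2000, 3.9000, -0.9000)
rate change Δω = (-0.02550000, 0.09233333, -0.01500000)
precession coupling = (-0.0390, -0.0208, 0.0160)
τ = I·(Δω/dt) + ω₀×(Iω₀) = (-0.0900, 0.0900, -0.0200)

F = (3.2000, 3.9000, -0.9000)
τ = (-0.0900, 0.0900, -0.0200)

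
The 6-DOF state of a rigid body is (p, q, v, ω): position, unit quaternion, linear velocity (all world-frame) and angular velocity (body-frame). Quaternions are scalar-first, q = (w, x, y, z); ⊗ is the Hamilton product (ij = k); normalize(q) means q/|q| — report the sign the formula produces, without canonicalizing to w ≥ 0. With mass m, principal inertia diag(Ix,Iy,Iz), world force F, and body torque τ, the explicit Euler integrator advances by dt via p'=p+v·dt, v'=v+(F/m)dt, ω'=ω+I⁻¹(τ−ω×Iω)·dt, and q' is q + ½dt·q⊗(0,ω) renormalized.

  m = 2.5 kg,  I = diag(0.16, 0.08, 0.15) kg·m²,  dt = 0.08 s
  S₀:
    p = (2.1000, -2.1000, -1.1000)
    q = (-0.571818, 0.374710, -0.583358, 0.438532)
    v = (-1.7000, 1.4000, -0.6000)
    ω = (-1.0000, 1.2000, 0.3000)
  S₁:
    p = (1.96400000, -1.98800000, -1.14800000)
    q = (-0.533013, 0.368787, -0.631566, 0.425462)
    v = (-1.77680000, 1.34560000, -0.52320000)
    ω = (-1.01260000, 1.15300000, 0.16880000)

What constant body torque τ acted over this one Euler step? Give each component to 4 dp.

τ = (0.0000, -0.0500, -0.1500)

rate change Δω = (-0.01260000, -0.04700000, -0.13120000)
gyro term ω₀×Iω₀ = (0.0252, -0.0030, 0.0960)
τ = I·(Δω/dt) + ω₀×(Iω₀) = (0.0000, -0.0500, -0.1500)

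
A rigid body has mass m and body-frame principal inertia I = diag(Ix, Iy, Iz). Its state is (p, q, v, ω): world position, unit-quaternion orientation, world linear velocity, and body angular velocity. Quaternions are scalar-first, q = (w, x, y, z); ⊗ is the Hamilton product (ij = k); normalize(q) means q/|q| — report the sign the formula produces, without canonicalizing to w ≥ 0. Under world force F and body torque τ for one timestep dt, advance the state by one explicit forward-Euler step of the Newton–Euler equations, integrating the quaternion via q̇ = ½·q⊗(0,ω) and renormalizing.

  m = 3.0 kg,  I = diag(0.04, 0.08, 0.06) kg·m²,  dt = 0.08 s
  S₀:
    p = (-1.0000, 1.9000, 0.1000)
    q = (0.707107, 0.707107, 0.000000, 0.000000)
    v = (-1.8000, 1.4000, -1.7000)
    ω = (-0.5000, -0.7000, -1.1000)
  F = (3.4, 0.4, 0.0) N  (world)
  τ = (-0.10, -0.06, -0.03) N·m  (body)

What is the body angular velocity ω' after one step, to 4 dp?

gyro term ω×Iω = (-0.0154, -0.0110, 0.0140)
angular accel α = (-2.1150, -0.6125, -0.7333)
ω' = ω + α·dt = (-0.6692, -0.7490, -1.1587)

ω' = (-0.6692, -0.7490, -1.1587)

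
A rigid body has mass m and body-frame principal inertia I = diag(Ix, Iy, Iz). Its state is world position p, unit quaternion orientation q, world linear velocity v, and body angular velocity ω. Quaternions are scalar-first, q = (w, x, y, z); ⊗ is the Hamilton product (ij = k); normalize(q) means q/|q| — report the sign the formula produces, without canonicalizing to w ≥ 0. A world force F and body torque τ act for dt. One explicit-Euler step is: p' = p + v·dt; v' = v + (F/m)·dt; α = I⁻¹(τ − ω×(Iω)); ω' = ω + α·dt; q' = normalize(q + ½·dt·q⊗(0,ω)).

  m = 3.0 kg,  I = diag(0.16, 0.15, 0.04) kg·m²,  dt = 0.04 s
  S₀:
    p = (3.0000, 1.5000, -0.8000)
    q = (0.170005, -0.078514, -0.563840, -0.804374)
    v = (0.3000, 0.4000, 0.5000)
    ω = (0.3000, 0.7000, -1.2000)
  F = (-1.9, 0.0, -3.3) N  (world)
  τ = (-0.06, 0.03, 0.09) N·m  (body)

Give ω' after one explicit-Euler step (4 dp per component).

ω' = (0.2619, 0.7195, -1.1079)

α = I⁻¹(τ − ω×Iω) = (-0.9525, 0.4880, 2.3025)
ω + α·dt = (0.2619, 0.7195, -1.1079)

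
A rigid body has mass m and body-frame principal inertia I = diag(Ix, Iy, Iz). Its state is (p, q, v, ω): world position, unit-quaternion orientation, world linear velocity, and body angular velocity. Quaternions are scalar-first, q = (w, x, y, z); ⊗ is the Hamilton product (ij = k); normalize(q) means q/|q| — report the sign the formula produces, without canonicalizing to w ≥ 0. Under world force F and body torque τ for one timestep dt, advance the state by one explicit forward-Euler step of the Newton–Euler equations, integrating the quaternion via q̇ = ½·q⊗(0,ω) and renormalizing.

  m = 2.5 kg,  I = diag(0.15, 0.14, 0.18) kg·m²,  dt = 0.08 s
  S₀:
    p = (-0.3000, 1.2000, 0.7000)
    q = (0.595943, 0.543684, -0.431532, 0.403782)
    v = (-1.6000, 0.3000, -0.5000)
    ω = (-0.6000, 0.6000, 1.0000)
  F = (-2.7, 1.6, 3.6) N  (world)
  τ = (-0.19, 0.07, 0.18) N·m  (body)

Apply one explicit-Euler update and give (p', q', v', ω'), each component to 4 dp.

p' = (-0.4280, 1.2240, 0.6600)
q' = (0.6024, 0.5017, -0.4481, 0.4297)
v' = (-1.6864, 0.3512, -0.3848)
ω' = (-0.7141, 0.6297, 1.0784)

a = (-1.0800, 0.6400, 1.4400)
p + v·dt = (-0.4280, 1.2240, 0.6600)
v' = v + a·dt = (-1.6864, 0.3512, -0.3848)
α = I⁻¹(τ − ω×Iω) = (-1.4267, 0.3714, 0.9800)
ω + α·dt = (-0.7141, 0.6297, 1.0784)
2q̇ = q⊗(0,ω) = (0.1813476, -1.0313670, -0.4283874, 0.6632342)
q + ½dt·q⊗(0,ω), renormalized = (0.6024, 0.5017, -0.4481, 0.4297)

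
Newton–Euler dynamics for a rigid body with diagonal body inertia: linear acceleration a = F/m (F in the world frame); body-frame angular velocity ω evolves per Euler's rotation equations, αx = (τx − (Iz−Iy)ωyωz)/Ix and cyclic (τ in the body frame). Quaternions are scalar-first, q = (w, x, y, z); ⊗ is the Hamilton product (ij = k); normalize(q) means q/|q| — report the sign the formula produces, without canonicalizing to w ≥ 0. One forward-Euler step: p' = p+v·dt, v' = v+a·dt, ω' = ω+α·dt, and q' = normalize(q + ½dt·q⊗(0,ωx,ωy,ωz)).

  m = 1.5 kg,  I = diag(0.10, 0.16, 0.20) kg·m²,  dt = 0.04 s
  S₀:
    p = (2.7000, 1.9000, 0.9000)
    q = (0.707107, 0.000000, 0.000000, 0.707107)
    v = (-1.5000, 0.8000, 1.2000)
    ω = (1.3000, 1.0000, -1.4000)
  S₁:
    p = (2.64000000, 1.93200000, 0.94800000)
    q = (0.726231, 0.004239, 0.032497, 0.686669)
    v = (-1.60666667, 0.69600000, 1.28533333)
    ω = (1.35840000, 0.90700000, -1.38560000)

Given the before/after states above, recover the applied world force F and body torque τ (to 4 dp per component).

F = (-4.0000, -3.9000, 3.2000)
τ = (0.0900, -0.1900, 0.1500)

Δω = ω₁−ω₀ = (0.05840000, -0.09300000, 0.01440000)
precession coupling = (-0.0560, 0.1820, 0.0780)
I·α + gyro = (0.0900, -0.1900, 0.1500)
v₁ − v₀ = (-0.10666667, -0.10400000, 0.08533333)
F = m·Δv/dt = (-4.0000, -3.9000, 3.2000)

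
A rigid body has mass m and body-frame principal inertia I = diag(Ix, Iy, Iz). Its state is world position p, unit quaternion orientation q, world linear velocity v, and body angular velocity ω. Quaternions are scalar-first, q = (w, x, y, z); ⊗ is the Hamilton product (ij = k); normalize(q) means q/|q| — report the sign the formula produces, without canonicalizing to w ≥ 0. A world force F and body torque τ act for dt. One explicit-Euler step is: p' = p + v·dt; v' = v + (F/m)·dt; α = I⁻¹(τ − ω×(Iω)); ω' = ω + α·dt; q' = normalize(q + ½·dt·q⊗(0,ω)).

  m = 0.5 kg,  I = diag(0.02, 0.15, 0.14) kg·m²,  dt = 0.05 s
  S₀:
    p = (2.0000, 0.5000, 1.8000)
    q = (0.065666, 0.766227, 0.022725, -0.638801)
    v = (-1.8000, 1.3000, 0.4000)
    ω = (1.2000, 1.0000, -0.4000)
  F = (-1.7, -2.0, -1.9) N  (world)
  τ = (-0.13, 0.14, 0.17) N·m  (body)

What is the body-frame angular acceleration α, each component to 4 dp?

precession coupling ω×(Iω) = (0.0040, 0.0576, 0.1560)
angular accel α = (-6.7000, 0.5493, 0.1000)

α = (-6.7000, 0.5493, 0.1000)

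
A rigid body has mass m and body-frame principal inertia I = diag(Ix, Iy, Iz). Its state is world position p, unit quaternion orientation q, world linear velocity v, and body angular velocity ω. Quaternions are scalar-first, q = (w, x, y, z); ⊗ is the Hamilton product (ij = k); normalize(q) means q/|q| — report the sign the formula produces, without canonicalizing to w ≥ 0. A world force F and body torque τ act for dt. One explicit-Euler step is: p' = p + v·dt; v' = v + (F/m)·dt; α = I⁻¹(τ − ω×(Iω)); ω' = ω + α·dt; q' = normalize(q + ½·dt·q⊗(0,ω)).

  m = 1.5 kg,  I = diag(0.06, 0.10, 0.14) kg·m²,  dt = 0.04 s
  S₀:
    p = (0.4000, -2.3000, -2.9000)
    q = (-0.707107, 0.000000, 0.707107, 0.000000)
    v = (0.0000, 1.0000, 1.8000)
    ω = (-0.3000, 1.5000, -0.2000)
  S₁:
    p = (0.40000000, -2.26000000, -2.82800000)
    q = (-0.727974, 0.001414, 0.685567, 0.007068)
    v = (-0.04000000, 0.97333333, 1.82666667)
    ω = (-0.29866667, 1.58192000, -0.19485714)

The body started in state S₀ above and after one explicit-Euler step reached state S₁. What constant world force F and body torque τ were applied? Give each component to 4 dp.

F = (-1.5000, -1.0000, 1.0000)
τ = (-0.0100, 0.2000, 0.0000)

Δω = ω₁−ω₀ = (0.00133333, 0.08192000, 0.00514286)
τ = I·(Δω/dt) + ω₀×(Iω₀) = (-0.0100, 0.2000, 0.0000)
v₁ − v₀ = (-0.04000000, -0.02666667, 0.02666667)
applied force F = (-1.5000, -1.0000, 1.0000)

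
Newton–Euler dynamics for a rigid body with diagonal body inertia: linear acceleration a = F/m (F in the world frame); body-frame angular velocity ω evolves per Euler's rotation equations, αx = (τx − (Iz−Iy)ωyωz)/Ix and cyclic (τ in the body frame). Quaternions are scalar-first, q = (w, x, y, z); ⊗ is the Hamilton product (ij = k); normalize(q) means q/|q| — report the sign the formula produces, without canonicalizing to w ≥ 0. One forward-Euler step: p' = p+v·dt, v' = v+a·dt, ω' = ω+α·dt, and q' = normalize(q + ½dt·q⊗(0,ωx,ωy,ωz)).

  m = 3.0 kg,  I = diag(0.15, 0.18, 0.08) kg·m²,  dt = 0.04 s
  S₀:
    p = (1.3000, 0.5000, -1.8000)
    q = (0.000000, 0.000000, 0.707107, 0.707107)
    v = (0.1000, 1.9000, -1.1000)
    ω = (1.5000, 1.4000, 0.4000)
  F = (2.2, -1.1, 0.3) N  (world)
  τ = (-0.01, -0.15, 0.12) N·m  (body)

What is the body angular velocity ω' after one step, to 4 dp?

(τ − ω×Iω)/I = (0.3067, -1.0667, 0.7125)
ω + α·dt = (1.5123, 1.3573, 0.4285)

ω' = (1.5123, 1.3573, 0.4285)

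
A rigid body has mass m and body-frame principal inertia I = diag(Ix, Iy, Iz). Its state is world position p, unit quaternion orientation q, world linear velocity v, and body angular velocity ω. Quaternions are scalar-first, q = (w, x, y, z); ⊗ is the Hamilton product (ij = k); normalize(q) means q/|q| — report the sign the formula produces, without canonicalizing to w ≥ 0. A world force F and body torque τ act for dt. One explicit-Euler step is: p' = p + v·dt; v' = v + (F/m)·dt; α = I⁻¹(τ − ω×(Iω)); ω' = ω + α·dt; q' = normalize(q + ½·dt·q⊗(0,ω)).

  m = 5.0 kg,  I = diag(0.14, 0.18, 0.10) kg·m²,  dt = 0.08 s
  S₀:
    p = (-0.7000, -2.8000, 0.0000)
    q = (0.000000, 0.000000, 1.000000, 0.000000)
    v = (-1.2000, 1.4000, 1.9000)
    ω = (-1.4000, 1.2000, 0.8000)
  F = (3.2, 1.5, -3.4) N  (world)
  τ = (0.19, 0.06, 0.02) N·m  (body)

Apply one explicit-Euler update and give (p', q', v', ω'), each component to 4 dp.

α = I⁻¹(τ − ω×Iω) = (1.9057, 0.5822, 0.8720)
new body rate ω' = (-1.2475, 1.2466, 0.8698)
2q̇ = q⊗(0,ω) = (-1.2000000, 0.8000000, 0.0000000, 1.4000000)
q' = normalize(q + ½dt·q⊗(0,ω)) = (-0.0478, 0.0319, 0.9968, 0.0558)
a = (0.6400, 0.3000, -0.6800)
p + v·dt = (-0.7960, -2.6880, 0.1520)
v + (F/m)dt = (-1.1488, 1.4240, 1.8456)

p' = (-0.7960, -2.6880, 0.1520)
q' = (-0.0478, 0.0319, 0.9968, 0.0558)
v' = (-1.1488, 1.4240, 1.8456)
ω' = (-1.2475, 1.2466, 0.8698)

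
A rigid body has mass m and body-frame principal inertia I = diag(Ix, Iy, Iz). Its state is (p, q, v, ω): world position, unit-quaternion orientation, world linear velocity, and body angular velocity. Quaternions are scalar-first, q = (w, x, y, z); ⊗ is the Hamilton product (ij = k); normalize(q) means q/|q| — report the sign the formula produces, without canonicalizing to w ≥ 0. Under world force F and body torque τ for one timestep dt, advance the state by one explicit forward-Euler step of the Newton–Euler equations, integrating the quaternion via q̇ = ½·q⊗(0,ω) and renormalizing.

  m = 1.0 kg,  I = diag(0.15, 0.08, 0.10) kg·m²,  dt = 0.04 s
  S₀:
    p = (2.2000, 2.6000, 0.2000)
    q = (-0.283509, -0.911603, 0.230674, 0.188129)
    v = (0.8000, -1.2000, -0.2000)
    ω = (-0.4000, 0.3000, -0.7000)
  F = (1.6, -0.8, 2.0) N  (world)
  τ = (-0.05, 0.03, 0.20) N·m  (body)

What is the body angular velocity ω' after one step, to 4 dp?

ω' = (-0.4122, 0.3080, -0.6234)

α = I⁻¹(τ − ω×Iω) = (-0.3053, 0.2000, 1.9160)
ω' = ω + α·dt = (-0.4122, 0.3080, -0.6234)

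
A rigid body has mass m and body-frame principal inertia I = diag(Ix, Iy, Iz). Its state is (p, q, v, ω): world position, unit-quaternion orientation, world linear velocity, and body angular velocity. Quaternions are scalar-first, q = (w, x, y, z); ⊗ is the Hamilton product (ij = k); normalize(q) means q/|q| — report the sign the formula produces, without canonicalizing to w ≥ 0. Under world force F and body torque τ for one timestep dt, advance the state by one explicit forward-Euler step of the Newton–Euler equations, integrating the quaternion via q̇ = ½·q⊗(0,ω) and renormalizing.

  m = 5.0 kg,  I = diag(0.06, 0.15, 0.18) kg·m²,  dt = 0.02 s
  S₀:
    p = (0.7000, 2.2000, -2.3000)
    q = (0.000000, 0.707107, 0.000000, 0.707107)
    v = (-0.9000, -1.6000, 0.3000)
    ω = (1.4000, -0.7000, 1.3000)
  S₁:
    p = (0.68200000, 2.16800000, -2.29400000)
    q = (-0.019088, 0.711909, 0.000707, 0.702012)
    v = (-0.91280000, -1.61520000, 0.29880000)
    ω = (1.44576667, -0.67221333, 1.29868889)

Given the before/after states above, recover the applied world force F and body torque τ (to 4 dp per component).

F = (-3.2000, -3.8000, -0.3000)
τ = (0.1100, -0.0100, -0.1000)

rate change Δω = (0.04576667, 0.02778667, -0.00131111)
ω₀×(Iω₀) = (-0.0273, -0.2184, -0.0882)
applied torque τ = (0.1100, -0.0100, -0.1000)
v₁ − v₀ = (-0.01280000, -0.01520000, -0.00120000)
F = m·Δv/dt = (-3.2000, -3.8000, -0.3000)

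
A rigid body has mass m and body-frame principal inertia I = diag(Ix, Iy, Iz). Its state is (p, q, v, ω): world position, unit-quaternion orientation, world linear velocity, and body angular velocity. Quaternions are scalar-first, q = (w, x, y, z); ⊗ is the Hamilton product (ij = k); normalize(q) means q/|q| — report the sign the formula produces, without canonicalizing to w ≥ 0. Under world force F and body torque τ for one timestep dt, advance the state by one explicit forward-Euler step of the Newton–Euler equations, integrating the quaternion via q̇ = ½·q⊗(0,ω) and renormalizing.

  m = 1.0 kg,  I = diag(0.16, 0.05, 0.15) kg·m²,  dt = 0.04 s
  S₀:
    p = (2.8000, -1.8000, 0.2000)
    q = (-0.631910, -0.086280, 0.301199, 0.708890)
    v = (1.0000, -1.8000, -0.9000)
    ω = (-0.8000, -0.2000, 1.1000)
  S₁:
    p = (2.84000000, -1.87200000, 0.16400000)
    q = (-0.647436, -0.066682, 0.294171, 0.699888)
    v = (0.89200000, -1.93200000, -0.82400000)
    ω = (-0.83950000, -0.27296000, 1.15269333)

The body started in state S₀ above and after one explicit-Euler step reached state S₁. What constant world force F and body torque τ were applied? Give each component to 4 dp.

F = (-2.7000, -3.3000, 1.9000)
τ = (-0.1800, -0.1000, 0.1800)

Δv = v₁−v₀ = (-0.10800000, -0.13200000, 0.07600000)
m·(v₁−v₀)/dt = (-2.7000, -3.3000, 1.9000)
ω₁ − ω₀ = (-0.03950000, -0.07296000, 0.05269333)
gyro term ω₀×Iω₀ = (-0.0220, -0.0088, -0.0176)
I·α + gyro = (-0.1800, -0.1000, 0.1800)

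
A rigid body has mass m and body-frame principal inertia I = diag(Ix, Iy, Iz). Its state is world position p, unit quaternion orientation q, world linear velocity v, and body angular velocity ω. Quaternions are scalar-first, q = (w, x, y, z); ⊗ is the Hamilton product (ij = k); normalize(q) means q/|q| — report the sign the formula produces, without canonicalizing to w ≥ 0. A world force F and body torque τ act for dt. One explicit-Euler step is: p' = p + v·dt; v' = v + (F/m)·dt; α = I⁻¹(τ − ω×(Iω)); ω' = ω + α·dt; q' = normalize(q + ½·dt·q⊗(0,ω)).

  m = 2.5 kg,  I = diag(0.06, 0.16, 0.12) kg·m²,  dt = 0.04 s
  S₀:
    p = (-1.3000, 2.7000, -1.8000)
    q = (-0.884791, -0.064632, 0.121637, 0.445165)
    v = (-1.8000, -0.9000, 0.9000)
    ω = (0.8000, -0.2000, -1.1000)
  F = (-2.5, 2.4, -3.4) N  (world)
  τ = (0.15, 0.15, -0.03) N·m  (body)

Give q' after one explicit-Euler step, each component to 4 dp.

q⊗(0,ω) = (0.5657145, -0.7526005, 0.4619950, 0.8888869)
q + ½dt·q⊗(0,ω), renormalized = (-0.8731, -0.0797, 0.1308, 0.4628)

q' = (-0.8731, -0.0797, 0.1308, 0.4628)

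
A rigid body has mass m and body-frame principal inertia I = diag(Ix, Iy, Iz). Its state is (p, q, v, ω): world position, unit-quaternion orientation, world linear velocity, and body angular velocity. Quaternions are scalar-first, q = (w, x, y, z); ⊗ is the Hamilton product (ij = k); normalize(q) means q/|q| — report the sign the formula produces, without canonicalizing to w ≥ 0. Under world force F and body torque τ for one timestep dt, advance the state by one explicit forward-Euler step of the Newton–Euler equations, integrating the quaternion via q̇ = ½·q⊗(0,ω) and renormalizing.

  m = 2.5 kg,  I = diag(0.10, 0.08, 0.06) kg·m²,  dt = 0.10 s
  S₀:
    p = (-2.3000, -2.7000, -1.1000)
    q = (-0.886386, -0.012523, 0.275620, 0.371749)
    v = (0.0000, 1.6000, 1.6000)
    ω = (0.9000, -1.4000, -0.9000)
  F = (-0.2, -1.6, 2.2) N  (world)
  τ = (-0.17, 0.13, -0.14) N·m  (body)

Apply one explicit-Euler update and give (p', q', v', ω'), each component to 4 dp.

a = (-0.0800, -0.6400, 0.8800)
new position p' = (-2.3000, -2.5400, -0.9400)
v + (F/m)dt = (-0.0080, 1.5360, 1.6880)
precession coupling ω×(Iω) = (-0.0252, -0.0324, 0.0252)
angular accel α = (-1.4480, 2.0300, -2.7533)
new body rate ω' = (0.7552, -1.1970, -1.1753)
2q̇ = q⊗(0,ω) = (0.7317128, -0.5253568, 1.5642438, 0.5672216)
q + ½dt·q⊗(0,ω), renormalized = (-0.8460, -0.0386, 0.3523, 0.3983)

p' = (-2.3000, -2.5400, -0.9400)
q' = (-0.8460, -0.0386, 0.3523, 0.3983)
v' = (-0.0080, 1.5360, 1.6880)
ω' = (0.7552, -1.1970, -1.1753)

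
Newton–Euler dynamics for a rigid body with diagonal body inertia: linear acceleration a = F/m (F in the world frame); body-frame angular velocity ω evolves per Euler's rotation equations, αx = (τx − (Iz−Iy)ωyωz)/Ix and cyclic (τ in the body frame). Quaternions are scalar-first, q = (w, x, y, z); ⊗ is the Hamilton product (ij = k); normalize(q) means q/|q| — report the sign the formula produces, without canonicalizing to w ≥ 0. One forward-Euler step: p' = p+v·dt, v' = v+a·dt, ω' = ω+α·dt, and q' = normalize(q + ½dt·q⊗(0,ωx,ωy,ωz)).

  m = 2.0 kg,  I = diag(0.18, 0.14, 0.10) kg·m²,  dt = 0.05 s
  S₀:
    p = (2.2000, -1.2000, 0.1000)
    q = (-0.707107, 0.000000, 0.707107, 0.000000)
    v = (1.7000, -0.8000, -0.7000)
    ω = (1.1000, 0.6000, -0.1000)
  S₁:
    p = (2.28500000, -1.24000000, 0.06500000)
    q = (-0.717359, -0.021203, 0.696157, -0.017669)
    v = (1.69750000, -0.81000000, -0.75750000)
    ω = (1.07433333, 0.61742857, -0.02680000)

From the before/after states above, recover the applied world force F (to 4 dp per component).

Δv = v₁−v₀ = (-0.00250000, -0.01000000, -0.05750000)
F = m·Δv/dt = (-0.1000, -0.4000, -2.3000)

F = (-0.1000, -0.4000, -2.3000)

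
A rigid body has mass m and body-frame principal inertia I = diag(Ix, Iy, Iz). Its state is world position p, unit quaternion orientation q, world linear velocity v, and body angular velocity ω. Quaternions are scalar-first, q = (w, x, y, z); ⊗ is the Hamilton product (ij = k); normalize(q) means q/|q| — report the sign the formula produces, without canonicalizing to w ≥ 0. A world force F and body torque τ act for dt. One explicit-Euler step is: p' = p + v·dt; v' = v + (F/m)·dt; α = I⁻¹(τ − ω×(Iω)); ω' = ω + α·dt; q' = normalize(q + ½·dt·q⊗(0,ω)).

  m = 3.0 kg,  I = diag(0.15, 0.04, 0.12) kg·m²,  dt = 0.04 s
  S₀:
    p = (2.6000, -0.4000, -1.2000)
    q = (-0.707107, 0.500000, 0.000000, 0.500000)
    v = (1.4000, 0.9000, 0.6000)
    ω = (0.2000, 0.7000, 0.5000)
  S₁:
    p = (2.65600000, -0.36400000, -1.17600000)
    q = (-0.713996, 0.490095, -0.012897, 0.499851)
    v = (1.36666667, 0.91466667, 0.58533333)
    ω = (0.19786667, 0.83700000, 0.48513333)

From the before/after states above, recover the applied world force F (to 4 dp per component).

F = (-2.5000, 1.1000, -1.1000)

v₁ − v₀ = (-0.03333333, 0.01466667, -0.01466667)
m·(v₁−v₀)/dt = (-2.5000, 1.1000, -1.1000)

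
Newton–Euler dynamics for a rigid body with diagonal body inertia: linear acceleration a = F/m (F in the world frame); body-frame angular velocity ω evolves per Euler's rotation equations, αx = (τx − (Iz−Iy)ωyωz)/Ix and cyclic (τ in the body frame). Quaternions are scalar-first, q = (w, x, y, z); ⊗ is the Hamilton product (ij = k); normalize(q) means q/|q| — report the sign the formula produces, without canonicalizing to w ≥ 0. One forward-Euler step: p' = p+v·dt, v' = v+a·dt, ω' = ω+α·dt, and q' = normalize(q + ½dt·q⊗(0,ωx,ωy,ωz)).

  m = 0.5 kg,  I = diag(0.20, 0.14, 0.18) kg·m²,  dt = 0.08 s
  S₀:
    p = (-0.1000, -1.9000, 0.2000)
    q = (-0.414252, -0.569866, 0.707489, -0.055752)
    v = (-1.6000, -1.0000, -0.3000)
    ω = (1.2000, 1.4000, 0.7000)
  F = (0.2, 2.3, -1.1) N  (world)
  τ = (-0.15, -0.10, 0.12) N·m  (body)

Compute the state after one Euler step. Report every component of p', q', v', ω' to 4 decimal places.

p' = (-0.2280, -1.9800, 0.1760)
q' = (-0.4236, -0.5651, 0.6954, -0.1328)
v' = (-1.5680, -0.6320, -0.4760)
ω' = (1.1243, 1.3333, 0.7981)

new position p' = (-0.2280, -1.9800, 0.1760)
new velocity v' = (-1.5680, -0.6320, -0.4760)
precession coupling ω×(Iω) = (0.0392, 0.0168, -0.1008)
(τ − ω×Iω)/I = (-0.9460, -0.8343, 1.2267)
ω' = ω + α·dt = (1.1243, 1.3333, 0.7981)
Hamilton product q⊗(0,ω) = (-0.2676190, 0.0761927, -0.2479490, -1.9367756)
q' = normalize(q + ½dt·q⊗(0,ω)) = (-0.4236, -0.5651, 0.6954, -0.1328)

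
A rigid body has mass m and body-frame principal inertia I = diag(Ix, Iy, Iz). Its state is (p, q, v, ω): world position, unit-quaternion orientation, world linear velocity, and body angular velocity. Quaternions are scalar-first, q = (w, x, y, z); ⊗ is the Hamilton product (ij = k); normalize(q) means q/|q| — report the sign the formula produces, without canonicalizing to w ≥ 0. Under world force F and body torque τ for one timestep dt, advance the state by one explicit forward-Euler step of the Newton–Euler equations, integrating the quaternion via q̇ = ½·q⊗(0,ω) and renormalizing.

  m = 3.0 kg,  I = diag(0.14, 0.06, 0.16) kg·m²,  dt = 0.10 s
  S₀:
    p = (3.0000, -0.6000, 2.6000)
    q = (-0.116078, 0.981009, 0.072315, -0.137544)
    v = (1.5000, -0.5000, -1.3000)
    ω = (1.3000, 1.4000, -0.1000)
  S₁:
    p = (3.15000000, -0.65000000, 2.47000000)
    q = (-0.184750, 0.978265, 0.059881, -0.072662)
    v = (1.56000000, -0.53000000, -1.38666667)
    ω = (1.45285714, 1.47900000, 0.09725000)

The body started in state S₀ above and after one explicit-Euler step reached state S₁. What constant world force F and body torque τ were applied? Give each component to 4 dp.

F = (1.8000, -0.9000, -2.6000)
τ = (0.2000, 0.0500, 0.1700)

velocity change Δv = (0.06000000, -0.03000000, -0.08666667)
applied force F = (1.8000, -0.9000, -2.6000)
ω₁ − ω₀ = (0.15285714, 0.07900000, 0.19725000)
gyro term ω₀×Iω₀ = (-0.0140, 0.0026, -0.1456)
I·α + gyro = (0.2000, 0.0500, 0.1700)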